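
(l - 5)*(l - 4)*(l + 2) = l^3 - 7*l^2 + 2*l + 40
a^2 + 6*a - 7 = (a - 1)*(a + 7)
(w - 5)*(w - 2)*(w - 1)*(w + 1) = w^4 - 7*w^3 + 9*w^2 + 7*w - 10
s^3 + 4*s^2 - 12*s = s*(s - 2)*(s + 6)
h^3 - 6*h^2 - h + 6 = (h - 6)*(h - 1)*(h + 1)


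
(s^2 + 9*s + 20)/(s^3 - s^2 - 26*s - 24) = (s + 5)/(s^2 - 5*s - 6)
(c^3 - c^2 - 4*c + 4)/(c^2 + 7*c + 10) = (c^2 - 3*c + 2)/(c + 5)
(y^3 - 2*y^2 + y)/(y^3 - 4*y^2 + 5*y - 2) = y/(y - 2)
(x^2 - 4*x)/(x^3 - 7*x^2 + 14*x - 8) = x/(x^2 - 3*x + 2)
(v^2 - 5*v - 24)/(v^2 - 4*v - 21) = (v - 8)/(v - 7)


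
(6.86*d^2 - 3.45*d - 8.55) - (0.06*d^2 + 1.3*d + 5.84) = 6.8*d^2 - 4.75*d - 14.39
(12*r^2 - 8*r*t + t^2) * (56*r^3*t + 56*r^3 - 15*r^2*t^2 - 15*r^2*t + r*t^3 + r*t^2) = 672*r^5*t + 672*r^5 - 628*r^4*t^2 - 628*r^4*t + 188*r^3*t^3 + 188*r^3*t^2 - 23*r^2*t^4 - 23*r^2*t^3 + r*t^5 + r*t^4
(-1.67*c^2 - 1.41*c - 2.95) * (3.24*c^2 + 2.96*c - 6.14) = -5.4108*c^4 - 9.5116*c^3 - 3.4778*c^2 - 0.074600000000002*c + 18.113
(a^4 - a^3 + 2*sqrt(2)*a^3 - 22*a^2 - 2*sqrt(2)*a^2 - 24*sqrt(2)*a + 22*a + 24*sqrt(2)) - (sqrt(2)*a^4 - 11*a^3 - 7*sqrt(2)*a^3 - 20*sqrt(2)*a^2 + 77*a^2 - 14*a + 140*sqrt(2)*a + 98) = -sqrt(2)*a^4 + a^4 + 10*a^3 + 9*sqrt(2)*a^3 - 99*a^2 + 18*sqrt(2)*a^2 - 164*sqrt(2)*a + 36*a - 98 + 24*sqrt(2)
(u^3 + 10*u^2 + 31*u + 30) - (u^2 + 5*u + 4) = u^3 + 9*u^2 + 26*u + 26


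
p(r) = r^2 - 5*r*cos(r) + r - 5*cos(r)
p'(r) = 5*r*sin(r) + 2*r + 5*sin(r) - 5*cos(r) + 1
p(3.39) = 36.16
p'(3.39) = 7.23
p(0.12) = -5.43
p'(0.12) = -3.05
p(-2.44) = -1.99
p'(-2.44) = 4.59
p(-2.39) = -1.76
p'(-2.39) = 4.62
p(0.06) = -5.23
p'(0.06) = -3.55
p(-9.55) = 39.24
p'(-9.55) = -18.48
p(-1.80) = 0.53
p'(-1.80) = 2.43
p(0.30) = -5.82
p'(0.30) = -1.26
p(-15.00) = 156.82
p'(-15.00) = 20.32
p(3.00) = 31.80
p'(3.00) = 14.77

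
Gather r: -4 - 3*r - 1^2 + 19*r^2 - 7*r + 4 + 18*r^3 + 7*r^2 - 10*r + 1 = 18*r^3 + 26*r^2 - 20*r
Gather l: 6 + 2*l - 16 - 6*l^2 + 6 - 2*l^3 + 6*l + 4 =-2*l^3 - 6*l^2 + 8*l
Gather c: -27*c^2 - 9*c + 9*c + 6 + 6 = 12 - 27*c^2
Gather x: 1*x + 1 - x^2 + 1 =-x^2 + x + 2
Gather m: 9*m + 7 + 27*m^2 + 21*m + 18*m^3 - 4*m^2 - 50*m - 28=18*m^3 + 23*m^2 - 20*m - 21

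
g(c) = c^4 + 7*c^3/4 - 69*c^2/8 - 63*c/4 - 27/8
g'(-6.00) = -587.25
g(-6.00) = 698.62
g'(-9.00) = -2351.25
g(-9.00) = 4725.00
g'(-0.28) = -10.60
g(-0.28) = 0.33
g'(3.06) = 95.23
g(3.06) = 5.49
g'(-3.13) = -32.98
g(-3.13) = 3.74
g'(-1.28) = 6.54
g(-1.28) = 1.67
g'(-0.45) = -7.29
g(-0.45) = 1.85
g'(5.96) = 914.76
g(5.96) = 1228.66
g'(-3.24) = -40.80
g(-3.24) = 7.79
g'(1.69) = -10.60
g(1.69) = -38.02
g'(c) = 4*c^3 + 21*c^2/4 - 69*c/4 - 63/4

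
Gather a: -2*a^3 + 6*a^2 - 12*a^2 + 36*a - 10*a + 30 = -2*a^3 - 6*a^2 + 26*a + 30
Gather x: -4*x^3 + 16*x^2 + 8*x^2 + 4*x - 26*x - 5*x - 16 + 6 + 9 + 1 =-4*x^3 + 24*x^2 - 27*x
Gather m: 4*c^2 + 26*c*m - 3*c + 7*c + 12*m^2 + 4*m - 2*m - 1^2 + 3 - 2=4*c^2 + 4*c + 12*m^2 + m*(26*c + 2)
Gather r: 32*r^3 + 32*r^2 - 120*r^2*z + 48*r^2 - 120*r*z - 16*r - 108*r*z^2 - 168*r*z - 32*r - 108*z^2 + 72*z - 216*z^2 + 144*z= 32*r^3 + r^2*(80 - 120*z) + r*(-108*z^2 - 288*z - 48) - 324*z^2 + 216*z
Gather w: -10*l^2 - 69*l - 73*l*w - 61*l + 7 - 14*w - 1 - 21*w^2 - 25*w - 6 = -10*l^2 - 130*l - 21*w^2 + w*(-73*l - 39)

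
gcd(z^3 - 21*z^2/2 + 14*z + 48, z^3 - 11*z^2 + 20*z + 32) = z^2 - 12*z + 32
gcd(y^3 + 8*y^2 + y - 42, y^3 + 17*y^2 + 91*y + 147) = y^2 + 10*y + 21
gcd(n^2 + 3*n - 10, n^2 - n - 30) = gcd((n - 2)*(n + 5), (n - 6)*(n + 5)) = n + 5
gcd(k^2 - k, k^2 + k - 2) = k - 1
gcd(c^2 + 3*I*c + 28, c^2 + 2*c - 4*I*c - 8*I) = c - 4*I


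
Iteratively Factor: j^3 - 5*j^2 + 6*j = (j)*(j^2 - 5*j + 6) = j*(j - 3)*(j - 2)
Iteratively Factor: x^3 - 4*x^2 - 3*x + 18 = (x - 3)*(x^2 - x - 6) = (x - 3)^2*(x + 2)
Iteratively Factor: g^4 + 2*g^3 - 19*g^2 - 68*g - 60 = (g + 2)*(g^3 - 19*g - 30) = (g - 5)*(g + 2)*(g^2 + 5*g + 6) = (g - 5)*(g + 2)*(g + 3)*(g + 2)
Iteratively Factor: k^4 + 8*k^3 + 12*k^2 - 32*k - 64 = (k - 2)*(k^3 + 10*k^2 + 32*k + 32) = (k - 2)*(k + 4)*(k^2 + 6*k + 8) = (k - 2)*(k + 2)*(k + 4)*(k + 4)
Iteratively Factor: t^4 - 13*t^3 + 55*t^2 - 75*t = (t - 5)*(t^3 - 8*t^2 + 15*t) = t*(t - 5)*(t^2 - 8*t + 15) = t*(t - 5)^2*(t - 3)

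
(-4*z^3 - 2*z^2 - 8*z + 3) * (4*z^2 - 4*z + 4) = -16*z^5 + 8*z^4 - 40*z^3 + 36*z^2 - 44*z + 12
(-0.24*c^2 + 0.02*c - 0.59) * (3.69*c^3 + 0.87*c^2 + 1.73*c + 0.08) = -0.8856*c^5 - 0.135*c^4 - 2.5749*c^3 - 0.4979*c^2 - 1.0191*c - 0.0472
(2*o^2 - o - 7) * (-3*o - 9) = -6*o^3 - 15*o^2 + 30*o + 63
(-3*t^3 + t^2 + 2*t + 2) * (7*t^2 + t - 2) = -21*t^5 + 4*t^4 + 21*t^3 + 14*t^2 - 2*t - 4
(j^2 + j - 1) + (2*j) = j^2 + 3*j - 1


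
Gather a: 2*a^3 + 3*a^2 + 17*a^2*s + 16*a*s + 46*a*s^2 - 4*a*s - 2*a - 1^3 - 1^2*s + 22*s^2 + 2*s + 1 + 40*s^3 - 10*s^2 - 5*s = 2*a^3 + a^2*(17*s + 3) + a*(46*s^2 + 12*s - 2) + 40*s^3 + 12*s^2 - 4*s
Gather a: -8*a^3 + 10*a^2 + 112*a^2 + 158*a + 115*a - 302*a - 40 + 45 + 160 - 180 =-8*a^3 + 122*a^2 - 29*a - 15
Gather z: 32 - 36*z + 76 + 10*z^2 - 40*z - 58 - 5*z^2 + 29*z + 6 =5*z^2 - 47*z + 56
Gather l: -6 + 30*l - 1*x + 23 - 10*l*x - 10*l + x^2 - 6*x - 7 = l*(20 - 10*x) + x^2 - 7*x + 10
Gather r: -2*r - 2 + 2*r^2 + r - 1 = 2*r^2 - r - 3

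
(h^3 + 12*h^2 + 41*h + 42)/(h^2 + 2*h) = h + 10 + 21/h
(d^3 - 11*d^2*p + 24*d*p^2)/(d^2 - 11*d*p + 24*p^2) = d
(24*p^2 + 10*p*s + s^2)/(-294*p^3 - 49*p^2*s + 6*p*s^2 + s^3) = (-4*p - s)/(49*p^2 - s^2)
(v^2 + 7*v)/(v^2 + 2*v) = (v + 7)/(v + 2)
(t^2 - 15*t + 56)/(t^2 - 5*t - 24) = (t - 7)/(t + 3)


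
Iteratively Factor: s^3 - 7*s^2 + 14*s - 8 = (s - 4)*(s^2 - 3*s + 2) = (s - 4)*(s - 2)*(s - 1)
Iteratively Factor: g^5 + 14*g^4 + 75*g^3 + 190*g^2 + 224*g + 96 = (g + 2)*(g^4 + 12*g^3 + 51*g^2 + 88*g + 48) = (g + 1)*(g + 2)*(g^3 + 11*g^2 + 40*g + 48) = (g + 1)*(g + 2)*(g + 4)*(g^2 + 7*g + 12) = (g + 1)*(g + 2)*(g + 4)^2*(g + 3)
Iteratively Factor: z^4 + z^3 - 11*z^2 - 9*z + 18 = (z + 2)*(z^3 - z^2 - 9*z + 9) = (z - 1)*(z + 2)*(z^2 - 9) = (z - 1)*(z + 2)*(z + 3)*(z - 3)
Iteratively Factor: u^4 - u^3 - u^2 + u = (u - 1)*(u^3 - u) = (u - 1)^2*(u^2 + u) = u*(u - 1)^2*(u + 1)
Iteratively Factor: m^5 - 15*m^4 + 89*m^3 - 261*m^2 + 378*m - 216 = (m - 3)*(m^4 - 12*m^3 + 53*m^2 - 102*m + 72) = (m - 4)*(m - 3)*(m^3 - 8*m^2 + 21*m - 18) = (m - 4)*(m - 3)^2*(m^2 - 5*m + 6) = (m - 4)*(m - 3)^3*(m - 2)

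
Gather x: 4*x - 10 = 4*x - 10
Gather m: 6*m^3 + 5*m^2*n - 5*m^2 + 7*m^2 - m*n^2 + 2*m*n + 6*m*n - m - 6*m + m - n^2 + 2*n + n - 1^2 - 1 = 6*m^3 + m^2*(5*n + 2) + m*(-n^2 + 8*n - 6) - n^2 + 3*n - 2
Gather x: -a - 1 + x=-a + x - 1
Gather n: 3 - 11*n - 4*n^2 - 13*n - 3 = -4*n^2 - 24*n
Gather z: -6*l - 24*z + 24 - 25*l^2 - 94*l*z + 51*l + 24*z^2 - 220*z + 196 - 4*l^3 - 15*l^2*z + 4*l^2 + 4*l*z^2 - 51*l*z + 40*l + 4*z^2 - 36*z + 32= -4*l^3 - 21*l^2 + 85*l + z^2*(4*l + 28) + z*(-15*l^2 - 145*l - 280) + 252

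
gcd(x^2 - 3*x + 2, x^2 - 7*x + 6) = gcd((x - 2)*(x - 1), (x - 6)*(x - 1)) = x - 1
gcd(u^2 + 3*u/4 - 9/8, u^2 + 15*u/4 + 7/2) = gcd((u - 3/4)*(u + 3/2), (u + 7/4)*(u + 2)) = 1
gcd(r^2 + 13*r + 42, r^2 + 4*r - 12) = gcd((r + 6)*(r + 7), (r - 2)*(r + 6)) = r + 6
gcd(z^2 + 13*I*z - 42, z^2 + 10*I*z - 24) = z + 6*I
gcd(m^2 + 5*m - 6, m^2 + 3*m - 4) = m - 1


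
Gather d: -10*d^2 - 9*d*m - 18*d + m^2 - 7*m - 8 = -10*d^2 + d*(-9*m - 18) + m^2 - 7*m - 8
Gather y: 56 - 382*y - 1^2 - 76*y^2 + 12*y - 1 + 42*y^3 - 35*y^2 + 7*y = 42*y^3 - 111*y^2 - 363*y + 54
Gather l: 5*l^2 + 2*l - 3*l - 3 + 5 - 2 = 5*l^2 - l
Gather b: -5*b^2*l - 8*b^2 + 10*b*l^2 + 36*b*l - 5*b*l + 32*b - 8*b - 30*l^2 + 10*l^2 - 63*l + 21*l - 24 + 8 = b^2*(-5*l - 8) + b*(10*l^2 + 31*l + 24) - 20*l^2 - 42*l - 16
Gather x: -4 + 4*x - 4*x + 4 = 0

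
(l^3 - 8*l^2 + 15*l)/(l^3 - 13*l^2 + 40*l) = (l - 3)/(l - 8)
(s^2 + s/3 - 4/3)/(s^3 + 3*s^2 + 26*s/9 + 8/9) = 3*(s - 1)/(3*s^2 + 5*s + 2)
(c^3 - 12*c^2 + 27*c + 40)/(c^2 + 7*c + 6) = (c^2 - 13*c + 40)/(c + 6)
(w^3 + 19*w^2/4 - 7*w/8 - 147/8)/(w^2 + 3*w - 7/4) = (4*w^2 + 5*w - 21)/(2*(2*w - 1))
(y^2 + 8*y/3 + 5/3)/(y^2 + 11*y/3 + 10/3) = (y + 1)/(y + 2)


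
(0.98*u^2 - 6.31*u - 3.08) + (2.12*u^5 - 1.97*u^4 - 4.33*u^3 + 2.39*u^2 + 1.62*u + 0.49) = 2.12*u^5 - 1.97*u^4 - 4.33*u^3 + 3.37*u^2 - 4.69*u - 2.59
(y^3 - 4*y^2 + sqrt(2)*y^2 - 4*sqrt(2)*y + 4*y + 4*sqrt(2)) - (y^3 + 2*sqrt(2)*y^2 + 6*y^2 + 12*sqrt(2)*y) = -10*y^2 - sqrt(2)*y^2 - 16*sqrt(2)*y + 4*y + 4*sqrt(2)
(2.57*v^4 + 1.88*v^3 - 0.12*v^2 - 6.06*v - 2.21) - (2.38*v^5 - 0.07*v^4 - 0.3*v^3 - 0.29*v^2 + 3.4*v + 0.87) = -2.38*v^5 + 2.64*v^4 + 2.18*v^3 + 0.17*v^2 - 9.46*v - 3.08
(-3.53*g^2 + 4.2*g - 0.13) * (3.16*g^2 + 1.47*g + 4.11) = -11.1548*g^4 + 8.0829*g^3 - 8.7451*g^2 + 17.0709*g - 0.5343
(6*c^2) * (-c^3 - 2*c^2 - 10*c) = -6*c^5 - 12*c^4 - 60*c^3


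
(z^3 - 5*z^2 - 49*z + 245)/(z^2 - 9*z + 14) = (z^2 + 2*z - 35)/(z - 2)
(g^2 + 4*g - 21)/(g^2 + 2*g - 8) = (g^2 + 4*g - 21)/(g^2 + 2*g - 8)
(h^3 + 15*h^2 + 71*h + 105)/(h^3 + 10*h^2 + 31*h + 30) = (h + 7)/(h + 2)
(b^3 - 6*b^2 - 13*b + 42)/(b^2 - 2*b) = b - 4 - 21/b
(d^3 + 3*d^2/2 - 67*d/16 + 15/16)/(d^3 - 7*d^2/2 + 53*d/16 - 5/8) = (d + 3)/(d - 2)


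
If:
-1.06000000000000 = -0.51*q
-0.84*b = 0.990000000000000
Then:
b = -1.18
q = 2.08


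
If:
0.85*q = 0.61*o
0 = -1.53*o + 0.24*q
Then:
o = 0.00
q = 0.00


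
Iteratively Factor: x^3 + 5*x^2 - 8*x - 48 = (x - 3)*(x^2 + 8*x + 16) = (x - 3)*(x + 4)*(x + 4)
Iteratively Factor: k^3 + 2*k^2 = (k)*(k^2 + 2*k) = k*(k + 2)*(k)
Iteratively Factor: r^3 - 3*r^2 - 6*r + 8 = (r + 2)*(r^2 - 5*r + 4) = (r - 4)*(r + 2)*(r - 1)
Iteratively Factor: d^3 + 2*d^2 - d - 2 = (d + 2)*(d^2 - 1) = (d - 1)*(d + 2)*(d + 1)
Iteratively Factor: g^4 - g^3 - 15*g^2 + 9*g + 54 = (g - 3)*(g^3 + 2*g^2 - 9*g - 18) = (g - 3)*(g + 3)*(g^2 - g - 6) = (g - 3)^2*(g + 3)*(g + 2)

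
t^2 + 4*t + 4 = (t + 2)^2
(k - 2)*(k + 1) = k^2 - k - 2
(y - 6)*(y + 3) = y^2 - 3*y - 18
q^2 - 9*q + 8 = (q - 8)*(q - 1)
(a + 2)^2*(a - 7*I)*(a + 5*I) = a^4 + 4*a^3 - 2*I*a^3 + 39*a^2 - 8*I*a^2 + 140*a - 8*I*a + 140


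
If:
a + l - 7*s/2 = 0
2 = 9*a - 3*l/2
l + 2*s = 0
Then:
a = 22/105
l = -8/105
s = 4/105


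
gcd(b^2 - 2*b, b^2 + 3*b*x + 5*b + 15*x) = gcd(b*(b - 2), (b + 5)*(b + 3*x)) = 1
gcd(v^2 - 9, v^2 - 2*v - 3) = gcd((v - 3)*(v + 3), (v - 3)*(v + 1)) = v - 3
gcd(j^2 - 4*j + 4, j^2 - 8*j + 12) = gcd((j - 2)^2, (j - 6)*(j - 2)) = j - 2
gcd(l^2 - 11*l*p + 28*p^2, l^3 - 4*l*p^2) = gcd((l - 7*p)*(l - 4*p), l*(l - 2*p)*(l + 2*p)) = 1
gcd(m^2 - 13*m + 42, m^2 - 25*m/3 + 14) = m - 6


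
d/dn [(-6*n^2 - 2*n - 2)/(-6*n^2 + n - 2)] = 6*(1 - 3*n^2)/(36*n^4 - 12*n^3 + 25*n^2 - 4*n + 4)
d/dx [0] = 0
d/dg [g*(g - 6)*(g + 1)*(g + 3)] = 4*g^3 - 6*g^2 - 42*g - 18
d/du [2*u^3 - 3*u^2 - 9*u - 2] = 6*u^2 - 6*u - 9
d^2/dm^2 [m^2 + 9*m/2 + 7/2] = 2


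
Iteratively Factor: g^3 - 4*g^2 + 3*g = (g - 3)*(g^2 - g) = g*(g - 3)*(g - 1)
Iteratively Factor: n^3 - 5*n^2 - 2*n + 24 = (n - 3)*(n^2 - 2*n - 8) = (n - 3)*(n + 2)*(n - 4)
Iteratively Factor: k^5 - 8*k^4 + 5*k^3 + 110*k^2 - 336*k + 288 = (k - 3)*(k^4 - 5*k^3 - 10*k^2 + 80*k - 96) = (k - 3)^2*(k^3 - 2*k^2 - 16*k + 32) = (k - 4)*(k - 3)^2*(k^2 + 2*k - 8) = (k - 4)*(k - 3)^2*(k + 4)*(k - 2)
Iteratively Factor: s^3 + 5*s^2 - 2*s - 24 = (s + 3)*(s^2 + 2*s - 8) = (s - 2)*(s + 3)*(s + 4)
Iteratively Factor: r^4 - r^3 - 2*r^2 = (r + 1)*(r^3 - 2*r^2) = (r - 2)*(r + 1)*(r^2) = r*(r - 2)*(r + 1)*(r)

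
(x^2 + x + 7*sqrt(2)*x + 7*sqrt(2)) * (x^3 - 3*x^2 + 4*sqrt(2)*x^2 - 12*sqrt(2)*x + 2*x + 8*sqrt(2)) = x^5 - 2*x^4 + 11*sqrt(2)*x^4 - 22*sqrt(2)*x^3 + 55*x^3 - 110*x^2 - 11*sqrt(2)*x^2 - 56*x + 22*sqrt(2)*x + 112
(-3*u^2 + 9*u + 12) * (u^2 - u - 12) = -3*u^4 + 12*u^3 + 39*u^2 - 120*u - 144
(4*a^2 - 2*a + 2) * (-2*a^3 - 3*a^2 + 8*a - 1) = -8*a^5 - 8*a^4 + 34*a^3 - 26*a^2 + 18*a - 2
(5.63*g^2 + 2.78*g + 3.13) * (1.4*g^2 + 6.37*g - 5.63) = 7.882*g^4 + 39.7551*g^3 - 9.6063*g^2 + 4.2867*g - 17.6219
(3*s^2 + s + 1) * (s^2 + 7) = 3*s^4 + s^3 + 22*s^2 + 7*s + 7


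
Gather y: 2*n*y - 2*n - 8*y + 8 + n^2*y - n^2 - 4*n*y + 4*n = -n^2 + 2*n + y*(n^2 - 2*n - 8) + 8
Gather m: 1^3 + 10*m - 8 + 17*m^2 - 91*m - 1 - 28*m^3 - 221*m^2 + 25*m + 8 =-28*m^3 - 204*m^2 - 56*m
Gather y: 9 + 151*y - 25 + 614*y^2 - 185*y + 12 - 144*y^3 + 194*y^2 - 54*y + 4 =-144*y^3 + 808*y^2 - 88*y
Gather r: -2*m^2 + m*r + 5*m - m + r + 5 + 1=-2*m^2 + 4*m + r*(m + 1) + 6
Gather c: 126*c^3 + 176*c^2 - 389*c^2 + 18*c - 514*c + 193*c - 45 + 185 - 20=126*c^3 - 213*c^2 - 303*c + 120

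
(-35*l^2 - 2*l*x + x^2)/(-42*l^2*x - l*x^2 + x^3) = (5*l + x)/(x*(6*l + x))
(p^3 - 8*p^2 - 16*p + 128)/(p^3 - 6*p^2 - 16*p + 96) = (p - 8)/(p - 6)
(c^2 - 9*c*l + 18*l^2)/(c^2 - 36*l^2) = (c - 3*l)/(c + 6*l)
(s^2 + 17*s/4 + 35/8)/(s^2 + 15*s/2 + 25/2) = (s + 7/4)/(s + 5)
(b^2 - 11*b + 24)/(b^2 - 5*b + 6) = (b - 8)/(b - 2)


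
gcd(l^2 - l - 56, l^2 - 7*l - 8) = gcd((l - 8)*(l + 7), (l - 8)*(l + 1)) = l - 8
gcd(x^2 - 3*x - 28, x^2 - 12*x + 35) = x - 7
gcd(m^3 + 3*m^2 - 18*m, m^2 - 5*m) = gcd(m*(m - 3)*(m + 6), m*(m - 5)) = m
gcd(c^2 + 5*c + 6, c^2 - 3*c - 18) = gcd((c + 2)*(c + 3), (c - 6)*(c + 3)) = c + 3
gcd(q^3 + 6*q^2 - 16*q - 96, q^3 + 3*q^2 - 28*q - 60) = q + 6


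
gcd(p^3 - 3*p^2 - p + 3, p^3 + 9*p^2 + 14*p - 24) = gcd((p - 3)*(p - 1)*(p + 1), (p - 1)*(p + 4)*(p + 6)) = p - 1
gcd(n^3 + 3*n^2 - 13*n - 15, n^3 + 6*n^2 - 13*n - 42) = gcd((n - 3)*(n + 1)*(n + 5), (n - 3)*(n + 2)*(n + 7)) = n - 3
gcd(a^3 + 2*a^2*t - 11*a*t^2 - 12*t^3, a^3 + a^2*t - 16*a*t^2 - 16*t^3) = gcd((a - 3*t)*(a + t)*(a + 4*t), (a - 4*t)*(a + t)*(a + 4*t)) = a^2 + 5*a*t + 4*t^2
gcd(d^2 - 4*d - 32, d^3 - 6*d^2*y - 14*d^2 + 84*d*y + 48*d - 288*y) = d - 8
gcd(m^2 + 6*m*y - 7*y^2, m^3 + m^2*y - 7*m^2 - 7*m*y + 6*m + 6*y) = 1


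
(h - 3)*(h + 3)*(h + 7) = h^3 + 7*h^2 - 9*h - 63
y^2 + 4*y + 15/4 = (y + 3/2)*(y + 5/2)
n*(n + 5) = n^2 + 5*n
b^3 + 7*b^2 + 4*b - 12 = (b - 1)*(b + 2)*(b + 6)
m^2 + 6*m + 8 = (m + 2)*(m + 4)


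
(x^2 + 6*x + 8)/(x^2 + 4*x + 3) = (x^2 + 6*x + 8)/(x^2 + 4*x + 3)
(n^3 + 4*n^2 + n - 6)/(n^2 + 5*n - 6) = (n^2 + 5*n + 6)/(n + 6)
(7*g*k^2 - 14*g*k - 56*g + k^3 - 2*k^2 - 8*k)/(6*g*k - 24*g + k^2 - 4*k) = (7*g*k + 14*g + k^2 + 2*k)/(6*g + k)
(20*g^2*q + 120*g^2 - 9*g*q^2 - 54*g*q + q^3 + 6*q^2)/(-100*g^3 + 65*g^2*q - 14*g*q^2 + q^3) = (q + 6)/(-5*g + q)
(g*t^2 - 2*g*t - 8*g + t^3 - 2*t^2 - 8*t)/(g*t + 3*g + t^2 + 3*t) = (t^2 - 2*t - 8)/(t + 3)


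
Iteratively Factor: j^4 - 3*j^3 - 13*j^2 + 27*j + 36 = (j - 3)*(j^3 - 13*j - 12) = (j - 3)*(j + 3)*(j^2 - 3*j - 4) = (j - 3)*(j + 1)*(j + 3)*(j - 4)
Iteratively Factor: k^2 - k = (k)*(k - 1)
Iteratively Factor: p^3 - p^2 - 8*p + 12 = (p - 2)*(p^2 + p - 6) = (p - 2)^2*(p + 3)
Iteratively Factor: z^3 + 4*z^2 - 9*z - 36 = (z + 4)*(z^2 - 9) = (z + 3)*(z + 4)*(z - 3)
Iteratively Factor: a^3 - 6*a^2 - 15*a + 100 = (a + 4)*(a^2 - 10*a + 25) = (a - 5)*(a + 4)*(a - 5)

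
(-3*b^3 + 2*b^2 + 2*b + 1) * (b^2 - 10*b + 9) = -3*b^5 + 32*b^4 - 45*b^3 - b^2 + 8*b + 9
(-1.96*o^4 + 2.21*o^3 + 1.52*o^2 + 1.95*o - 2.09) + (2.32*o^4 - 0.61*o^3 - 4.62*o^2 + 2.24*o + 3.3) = 0.36*o^4 + 1.6*o^3 - 3.1*o^2 + 4.19*o + 1.21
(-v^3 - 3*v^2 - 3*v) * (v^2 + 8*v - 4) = -v^5 - 11*v^4 - 23*v^3 - 12*v^2 + 12*v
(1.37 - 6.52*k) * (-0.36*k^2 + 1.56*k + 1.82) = 2.3472*k^3 - 10.6644*k^2 - 9.7292*k + 2.4934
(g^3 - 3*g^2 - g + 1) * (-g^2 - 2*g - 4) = -g^5 + g^4 + 3*g^3 + 13*g^2 + 2*g - 4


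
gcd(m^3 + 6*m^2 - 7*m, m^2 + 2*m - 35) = m + 7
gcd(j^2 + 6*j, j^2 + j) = j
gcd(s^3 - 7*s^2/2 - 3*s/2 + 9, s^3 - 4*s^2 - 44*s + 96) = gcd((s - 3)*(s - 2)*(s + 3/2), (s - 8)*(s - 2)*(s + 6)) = s - 2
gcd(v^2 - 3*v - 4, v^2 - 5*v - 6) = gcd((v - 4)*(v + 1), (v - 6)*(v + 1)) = v + 1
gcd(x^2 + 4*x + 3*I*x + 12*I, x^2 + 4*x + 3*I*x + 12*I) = x^2 + x*(4 + 3*I) + 12*I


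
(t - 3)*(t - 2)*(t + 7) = t^3 + 2*t^2 - 29*t + 42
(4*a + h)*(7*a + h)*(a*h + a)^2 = 28*a^4*h^2 + 56*a^4*h + 28*a^4 + 11*a^3*h^3 + 22*a^3*h^2 + 11*a^3*h + a^2*h^4 + 2*a^2*h^3 + a^2*h^2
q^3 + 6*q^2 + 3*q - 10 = (q - 1)*(q + 2)*(q + 5)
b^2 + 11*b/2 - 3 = (b - 1/2)*(b + 6)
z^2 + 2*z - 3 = (z - 1)*(z + 3)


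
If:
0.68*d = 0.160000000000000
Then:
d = 0.24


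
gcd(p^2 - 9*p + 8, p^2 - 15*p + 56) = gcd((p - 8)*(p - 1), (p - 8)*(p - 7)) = p - 8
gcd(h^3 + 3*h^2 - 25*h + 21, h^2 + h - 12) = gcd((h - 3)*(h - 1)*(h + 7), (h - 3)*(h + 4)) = h - 3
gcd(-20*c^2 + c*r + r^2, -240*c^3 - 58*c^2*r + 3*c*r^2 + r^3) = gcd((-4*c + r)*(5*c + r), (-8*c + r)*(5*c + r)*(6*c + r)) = 5*c + r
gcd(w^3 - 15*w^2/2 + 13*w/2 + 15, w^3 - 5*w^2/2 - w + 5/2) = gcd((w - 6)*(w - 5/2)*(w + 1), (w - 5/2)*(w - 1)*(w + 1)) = w^2 - 3*w/2 - 5/2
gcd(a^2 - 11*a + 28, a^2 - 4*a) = a - 4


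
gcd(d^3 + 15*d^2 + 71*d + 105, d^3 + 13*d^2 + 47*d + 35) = d^2 + 12*d + 35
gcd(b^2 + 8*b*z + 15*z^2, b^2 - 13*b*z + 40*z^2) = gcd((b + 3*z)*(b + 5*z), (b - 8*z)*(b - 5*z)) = 1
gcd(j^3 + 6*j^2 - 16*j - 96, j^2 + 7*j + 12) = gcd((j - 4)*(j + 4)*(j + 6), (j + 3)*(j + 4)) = j + 4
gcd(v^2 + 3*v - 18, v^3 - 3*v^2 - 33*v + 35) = 1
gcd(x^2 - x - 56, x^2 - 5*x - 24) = x - 8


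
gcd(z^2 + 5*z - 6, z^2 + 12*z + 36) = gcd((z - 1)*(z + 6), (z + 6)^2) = z + 6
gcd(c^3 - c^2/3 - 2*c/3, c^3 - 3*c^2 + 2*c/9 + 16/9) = c^2 - c/3 - 2/3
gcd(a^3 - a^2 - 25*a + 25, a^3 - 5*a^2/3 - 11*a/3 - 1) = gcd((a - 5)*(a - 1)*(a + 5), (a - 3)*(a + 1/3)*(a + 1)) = 1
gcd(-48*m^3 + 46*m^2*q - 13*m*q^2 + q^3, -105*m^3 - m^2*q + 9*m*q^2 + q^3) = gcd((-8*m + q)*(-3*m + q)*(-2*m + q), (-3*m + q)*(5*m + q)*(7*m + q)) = -3*m + q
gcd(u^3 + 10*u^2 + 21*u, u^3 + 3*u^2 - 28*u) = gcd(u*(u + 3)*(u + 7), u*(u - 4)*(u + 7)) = u^2 + 7*u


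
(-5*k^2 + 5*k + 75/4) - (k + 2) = -5*k^2 + 4*k + 67/4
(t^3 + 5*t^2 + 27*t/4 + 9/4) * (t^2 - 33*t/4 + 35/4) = t^5 - 13*t^4/4 - 103*t^3/4 - 155*t^2/16 + 81*t/2 + 315/16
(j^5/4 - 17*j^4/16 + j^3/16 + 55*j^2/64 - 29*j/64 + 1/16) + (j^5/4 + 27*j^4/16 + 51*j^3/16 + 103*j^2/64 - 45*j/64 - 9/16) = j^5/2 + 5*j^4/8 + 13*j^3/4 + 79*j^2/32 - 37*j/32 - 1/2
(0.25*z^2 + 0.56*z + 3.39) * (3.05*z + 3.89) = 0.7625*z^3 + 2.6805*z^2 + 12.5179*z + 13.1871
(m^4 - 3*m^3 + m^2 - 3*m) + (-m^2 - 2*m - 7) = m^4 - 3*m^3 - 5*m - 7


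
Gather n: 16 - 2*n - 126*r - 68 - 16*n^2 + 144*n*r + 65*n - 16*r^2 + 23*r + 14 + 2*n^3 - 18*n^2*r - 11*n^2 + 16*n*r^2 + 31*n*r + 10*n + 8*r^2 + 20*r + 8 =2*n^3 + n^2*(-18*r - 27) + n*(16*r^2 + 175*r + 73) - 8*r^2 - 83*r - 30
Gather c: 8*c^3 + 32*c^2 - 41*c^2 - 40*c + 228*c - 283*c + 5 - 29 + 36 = 8*c^3 - 9*c^2 - 95*c + 12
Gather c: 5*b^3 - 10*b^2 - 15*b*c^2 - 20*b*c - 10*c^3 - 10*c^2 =5*b^3 - 10*b^2 - 20*b*c - 10*c^3 + c^2*(-15*b - 10)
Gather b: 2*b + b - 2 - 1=3*b - 3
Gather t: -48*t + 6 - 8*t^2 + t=-8*t^2 - 47*t + 6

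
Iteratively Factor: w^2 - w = (w - 1)*(w)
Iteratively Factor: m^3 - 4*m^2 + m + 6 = (m + 1)*(m^2 - 5*m + 6) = (m - 2)*(m + 1)*(m - 3)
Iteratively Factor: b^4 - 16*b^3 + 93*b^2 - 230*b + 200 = (b - 2)*(b^3 - 14*b^2 + 65*b - 100) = (b - 5)*(b - 2)*(b^2 - 9*b + 20) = (b - 5)^2*(b - 2)*(b - 4)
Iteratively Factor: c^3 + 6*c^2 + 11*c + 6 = (c + 2)*(c^2 + 4*c + 3) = (c + 1)*(c + 2)*(c + 3)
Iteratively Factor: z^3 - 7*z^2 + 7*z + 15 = (z + 1)*(z^2 - 8*z + 15) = (z - 5)*(z + 1)*(z - 3)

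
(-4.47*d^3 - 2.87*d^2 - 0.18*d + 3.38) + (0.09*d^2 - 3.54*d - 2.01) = -4.47*d^3 - 2.78*d^2 - 3.72*d + 1.37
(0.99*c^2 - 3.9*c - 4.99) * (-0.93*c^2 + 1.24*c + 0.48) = -0.9207*c^4 + 4.8546*c^3 + 0.2799*c^2 - 8.0596*c - 2.3952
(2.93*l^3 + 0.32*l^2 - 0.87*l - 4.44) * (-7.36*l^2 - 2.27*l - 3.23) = -21.5648*l^5 - 9.0063*l^4 - 3.7871*l^3 + 33.6197*l^2 + 12.8889*l + 14.3412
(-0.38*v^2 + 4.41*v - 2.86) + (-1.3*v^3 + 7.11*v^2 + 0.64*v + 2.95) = -1.3*v^3 + 6.73*v^2 + 5.05*v + 0.0900000000000003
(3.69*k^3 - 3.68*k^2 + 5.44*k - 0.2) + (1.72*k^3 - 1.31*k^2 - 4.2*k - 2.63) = 5.41*k^3 - 4.99*k^2 + 1.24*k - 2.83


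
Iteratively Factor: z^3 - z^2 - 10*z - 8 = (z - 4)*(z^2 + 3*z + 2) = (z - 4)*(z + 1)*(z + 2)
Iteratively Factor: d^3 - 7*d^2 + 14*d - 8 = (d - 4)*(d^2 - 3*d + 2) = (d - 4)*(d - 2)*(d - 1)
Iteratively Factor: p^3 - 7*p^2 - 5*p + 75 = (p - 5)*(p^2 - 2*p - 15) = (p - 5)*(p + 3)*(p - 5)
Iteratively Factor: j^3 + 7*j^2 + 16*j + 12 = (j + 2)*(j^2 + 5*j + 6) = (j + 2)^2*(j + 3)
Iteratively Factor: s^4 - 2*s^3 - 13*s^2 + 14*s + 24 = (s - 2)*(s^3 - 13*s - 12) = (s - 4)*(s - 2)*(s^2 + 4*s + 3) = (s - 4)*(s - 2)*(s + 1)*(s + 3)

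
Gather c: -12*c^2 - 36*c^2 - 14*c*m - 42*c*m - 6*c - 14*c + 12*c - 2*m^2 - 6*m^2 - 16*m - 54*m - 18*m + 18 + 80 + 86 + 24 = -48*c^2 + c*(-56*m - 8) - 8*m^2 - 88*m + 208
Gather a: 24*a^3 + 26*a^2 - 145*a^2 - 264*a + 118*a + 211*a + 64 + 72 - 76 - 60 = 24*a^3 - 119*a^2 + 65*a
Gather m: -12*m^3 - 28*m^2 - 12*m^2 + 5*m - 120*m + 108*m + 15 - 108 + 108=-12*m^3 - 40*m^2 - 7*m + 15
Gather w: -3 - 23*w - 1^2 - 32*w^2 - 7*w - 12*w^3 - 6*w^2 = -12*w^3 - 38*w^2 - 30*w - 4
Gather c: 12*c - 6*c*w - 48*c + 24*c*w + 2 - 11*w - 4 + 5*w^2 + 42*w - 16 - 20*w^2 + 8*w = c*(18*w - 36) - 15*w^2 + 39*w - 18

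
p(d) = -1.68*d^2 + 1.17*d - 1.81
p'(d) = 1.17 - 3.36*d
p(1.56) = -4.07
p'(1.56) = -4.07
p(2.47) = -9.17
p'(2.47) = -7.13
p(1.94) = -5.86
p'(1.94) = -5.35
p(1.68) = -4.59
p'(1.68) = -4.47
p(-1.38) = -6.62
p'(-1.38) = 5.81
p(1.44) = -3.61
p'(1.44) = -3.67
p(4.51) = -30.70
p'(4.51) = -13.98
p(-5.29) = -55.01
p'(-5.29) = 18.94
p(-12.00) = -257.77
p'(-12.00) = 41.49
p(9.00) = -127.36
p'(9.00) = -29.07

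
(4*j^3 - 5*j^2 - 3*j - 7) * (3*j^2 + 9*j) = 12*j^5 + 21*j^4 - 54*j^3 - 48*j^2 - 63*j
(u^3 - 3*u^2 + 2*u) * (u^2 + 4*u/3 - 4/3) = u^5 - 5*u^4/3 - 10*u^3/3 + 20*u^2/3 - 8*u/3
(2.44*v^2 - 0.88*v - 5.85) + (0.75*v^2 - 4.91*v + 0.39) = 3.19*v^2 - 5.79*v - 5.46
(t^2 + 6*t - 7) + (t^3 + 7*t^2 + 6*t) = t^3 + 8*t^2 + 12*t - 7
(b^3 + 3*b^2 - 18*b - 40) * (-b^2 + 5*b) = -b^5 + 2*b^4 + 33*b^3 - 50*b^2 - 200*b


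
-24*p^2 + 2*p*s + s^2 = (-4*p + s)*(6*p + s)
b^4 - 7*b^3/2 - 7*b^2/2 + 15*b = b*(b - 3)*(b - 5/2)*(b + 2)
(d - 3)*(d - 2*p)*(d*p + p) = d^3*p - 2*d^2*p^2 - 2*d^2*p + 4*d*p^2 - 3*d*p + 6*p^2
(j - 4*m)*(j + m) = j^2 - 3*j*m - 4*m^2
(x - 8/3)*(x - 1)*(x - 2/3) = x^3 - 13*x^2/3 + 46*x/9 - 16/9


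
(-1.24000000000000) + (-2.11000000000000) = -3.35000000000000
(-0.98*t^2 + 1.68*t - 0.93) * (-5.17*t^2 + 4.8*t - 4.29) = 5.0666*t^4 - 13.3896*t^3 + 17.0763*t^2 - 11.6712*t + 3.9897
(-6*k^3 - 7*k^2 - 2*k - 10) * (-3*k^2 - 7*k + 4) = 18*k^5 + 63*k^4 + 31*k^3 + 16*k^2 + 62*k - 40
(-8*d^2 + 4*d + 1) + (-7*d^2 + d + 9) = -15*d^2 + 5*d + 10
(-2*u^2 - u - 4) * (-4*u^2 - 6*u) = 8*u^4 + 16*u^3 + 22*u^2 + 24*u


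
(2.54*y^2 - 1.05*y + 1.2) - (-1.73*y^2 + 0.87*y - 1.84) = 4.27*y^2 - 1.92*y + 3.04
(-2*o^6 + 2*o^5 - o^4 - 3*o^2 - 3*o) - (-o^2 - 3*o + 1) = -2*o^6 + 2*o^5 - o^4 - 2*o^2 - 1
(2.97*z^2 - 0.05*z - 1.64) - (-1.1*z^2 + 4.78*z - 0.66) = 4.07*z^2 - 4.83*z - 0.98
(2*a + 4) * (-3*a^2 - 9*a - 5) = -6*a^3 - 30*a^2 - 46*a - 20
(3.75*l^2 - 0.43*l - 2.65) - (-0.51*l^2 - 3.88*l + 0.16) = 4.26*l^2 + 3.45*l - 2.81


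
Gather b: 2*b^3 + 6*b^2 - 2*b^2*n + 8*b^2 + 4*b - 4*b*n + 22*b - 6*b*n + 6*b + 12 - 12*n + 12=2*b^3 + b^2*(14 - 2*n) + b*(32 - 10*n) - 12*n + 24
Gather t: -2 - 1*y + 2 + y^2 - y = y^2 - 2*y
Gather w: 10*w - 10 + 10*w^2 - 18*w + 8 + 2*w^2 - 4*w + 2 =12*w^2 - 12*w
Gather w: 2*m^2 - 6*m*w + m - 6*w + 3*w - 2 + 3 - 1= 2*m^2 + m + w*(-6*m - 3)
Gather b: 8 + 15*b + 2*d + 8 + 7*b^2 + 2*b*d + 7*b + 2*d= 7*b^2 + b*(2*d + 22) + 4*d + 16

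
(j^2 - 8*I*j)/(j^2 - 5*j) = (j - 8*I)/(j - 5)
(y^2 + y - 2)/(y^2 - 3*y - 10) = (y - 1)/(y - 5)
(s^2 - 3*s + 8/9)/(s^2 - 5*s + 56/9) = (3*s - 1)/(3*s - 7)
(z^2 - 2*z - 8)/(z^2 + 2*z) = (z - 4)/z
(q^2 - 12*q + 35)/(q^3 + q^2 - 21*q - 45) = (q - 7)/(q^2 + 6*q + 9)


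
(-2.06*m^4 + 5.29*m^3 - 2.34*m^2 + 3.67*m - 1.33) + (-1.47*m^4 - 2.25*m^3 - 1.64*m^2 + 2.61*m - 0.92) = -3.53*m^4 + 3.04*m^3 - 3.98*m^2 + 6.28*m - 2.25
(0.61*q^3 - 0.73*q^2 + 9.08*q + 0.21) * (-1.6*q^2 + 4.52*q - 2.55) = -0.976*q^5 + 3.9252*q^4 - 19.3831*q^3 + 42.5671*q^2 - 22.2048*q - 0.5355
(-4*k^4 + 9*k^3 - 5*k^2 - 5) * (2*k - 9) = -8*k^5 + 54*k^4 - 91*k^3 + 45*k^2 - 10*k + 45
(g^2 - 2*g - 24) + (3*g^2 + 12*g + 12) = 4*g^2 + 10*g - 12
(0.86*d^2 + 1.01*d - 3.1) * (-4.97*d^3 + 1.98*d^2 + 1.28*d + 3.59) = -4.2742*d^5 - 3.3169*d^4 + 18.5076*d^3 - 1.7578*d^2 - 0.342100000000001*d - 11.129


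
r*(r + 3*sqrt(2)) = r^2 + 3*sqrt(2)*r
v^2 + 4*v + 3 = (v + 1)*(v + 3)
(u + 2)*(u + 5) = u^2 + 7*u + 10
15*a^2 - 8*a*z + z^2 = (-5*a + z)*(-3*a + z)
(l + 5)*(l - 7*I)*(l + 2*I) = l^3 + 5*l^2 - 5*I*l^2 + 14*l - 25*I*l + 70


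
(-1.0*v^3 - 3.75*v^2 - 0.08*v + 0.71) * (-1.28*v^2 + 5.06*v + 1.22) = 1.28*v^5 - 0.26*v^4 - 20.0926*v^3 - 5.8886*v^2 + 3.495*v + 0.8662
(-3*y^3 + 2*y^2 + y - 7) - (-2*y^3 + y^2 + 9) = -y^3 + y^2 + y - 16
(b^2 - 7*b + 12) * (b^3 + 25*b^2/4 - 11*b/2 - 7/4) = b^5 - 3*b^4/4 - 149*b^3/4 + 447*b^2/4 - 215*b/4 - 21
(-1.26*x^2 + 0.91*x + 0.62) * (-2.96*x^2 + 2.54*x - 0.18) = 3.7296*x^4 - 5.894*x^3 + 0.703*x^2 + 1.411*x - 0.1116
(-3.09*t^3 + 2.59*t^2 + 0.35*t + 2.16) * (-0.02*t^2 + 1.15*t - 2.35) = 0.0618*t^5 - 3.6053*t^4 + 10.233*t^3 - 5.7272*t^2 + 1.6615*t - 5.076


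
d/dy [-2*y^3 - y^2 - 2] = 2*y*(-3*y - 1)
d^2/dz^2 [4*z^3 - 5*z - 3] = 24*z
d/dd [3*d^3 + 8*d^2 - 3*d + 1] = 9*d^2 + 16*d - 3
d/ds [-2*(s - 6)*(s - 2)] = 16 - 4*s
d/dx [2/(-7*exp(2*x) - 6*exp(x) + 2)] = (28*exp(x) + 12)*exp(x)/(7*exp(2*x) + 6*exp(x) - 2)^2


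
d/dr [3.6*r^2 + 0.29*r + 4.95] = 7.2*r + 0.29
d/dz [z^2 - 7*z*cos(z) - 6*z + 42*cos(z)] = 7*z*sin(z) + 2*z - 42*sin(z) - 7*cos(z) - 6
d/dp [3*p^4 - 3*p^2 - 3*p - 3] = 12*p^3 - 6*p - 3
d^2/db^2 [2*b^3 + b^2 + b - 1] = 12*b + 2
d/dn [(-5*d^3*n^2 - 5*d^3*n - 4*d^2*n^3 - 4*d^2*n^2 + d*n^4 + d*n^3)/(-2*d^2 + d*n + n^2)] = d*(20*d^4*n + 10*d^4 + 19*d^3*n^2 + 16*d^3*n - 16*d^2*n^3 - 5*d^2*n^2 - d*n^4 + 2*d*n^3 + 2*n^5 + n^4)/(4*d^4 - 4*d^3*n - 3*d^2*n^2 + 2*d*n^3 + n^4)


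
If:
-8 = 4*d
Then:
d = -2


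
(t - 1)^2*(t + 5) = t^3 + 3*t^2 - 9*t + 5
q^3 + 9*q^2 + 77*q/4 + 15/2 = (q + 1/2)*(q + 5/2)*(q + 6)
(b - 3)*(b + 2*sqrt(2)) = b^2 - 3*b + 2*sqrt(2)*b - 6*sqrt(2)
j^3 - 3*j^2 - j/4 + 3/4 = (j - 3)*(j - 1/2)*(j + 1/2)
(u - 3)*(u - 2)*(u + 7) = u^3 + 2*u^2 - 29*u + 42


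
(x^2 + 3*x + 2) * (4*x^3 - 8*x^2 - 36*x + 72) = 4*x^5 + 4*x^4 - 52*x^3 - 52*x^2 + 144*x + 144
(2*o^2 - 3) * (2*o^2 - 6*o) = 4*o^4 - 12*o^3 - 6*o^2 + 18*o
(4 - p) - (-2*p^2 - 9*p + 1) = 2*p^2 + 8*p + 3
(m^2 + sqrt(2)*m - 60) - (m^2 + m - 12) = -m + sqrt(2)*m - 48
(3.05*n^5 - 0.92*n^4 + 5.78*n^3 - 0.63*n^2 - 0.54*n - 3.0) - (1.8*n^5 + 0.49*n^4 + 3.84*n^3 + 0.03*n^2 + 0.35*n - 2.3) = 1.25*n^5 - 1.41*n^4 + 1.94*n^3 - 0.66*n^2 - 0.89*n - 0.7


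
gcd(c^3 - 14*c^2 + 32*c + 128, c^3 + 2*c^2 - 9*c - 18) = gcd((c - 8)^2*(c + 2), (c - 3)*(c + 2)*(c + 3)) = c + 2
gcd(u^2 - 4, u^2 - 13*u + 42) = 1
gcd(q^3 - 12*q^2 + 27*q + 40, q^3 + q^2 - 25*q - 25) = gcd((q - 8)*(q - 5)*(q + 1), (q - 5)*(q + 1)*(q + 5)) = q^2 - 4*q - 5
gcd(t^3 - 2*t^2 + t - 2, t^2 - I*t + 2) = t + I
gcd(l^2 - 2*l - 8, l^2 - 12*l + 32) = l - 4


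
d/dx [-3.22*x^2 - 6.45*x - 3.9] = -6.44*x - 6.45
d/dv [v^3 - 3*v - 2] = 3*v^2 - 3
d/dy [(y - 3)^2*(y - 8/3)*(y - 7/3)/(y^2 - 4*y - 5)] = (18*y^5 - 207*y^4 + 612*y^3 + 598*y^2 - 5078*y + 5721)/(9*(y^4 - 8*y^3 + 6*y^2 + 40*y + 25))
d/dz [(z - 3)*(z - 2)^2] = (z - 2)*(3*z - 8)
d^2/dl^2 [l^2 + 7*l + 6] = 2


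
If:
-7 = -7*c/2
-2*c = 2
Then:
No Solution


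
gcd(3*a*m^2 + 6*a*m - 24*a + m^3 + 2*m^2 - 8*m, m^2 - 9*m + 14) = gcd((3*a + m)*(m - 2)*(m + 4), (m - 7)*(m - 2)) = m - 2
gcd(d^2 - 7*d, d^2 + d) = d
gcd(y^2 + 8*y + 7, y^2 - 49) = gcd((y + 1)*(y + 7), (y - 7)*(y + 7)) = y + 7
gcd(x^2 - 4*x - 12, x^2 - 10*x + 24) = x - 6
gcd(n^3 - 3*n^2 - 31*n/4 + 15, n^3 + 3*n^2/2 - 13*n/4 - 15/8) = n^2 + n - 15/4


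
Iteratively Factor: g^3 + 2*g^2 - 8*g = (g - 2)*(g^2 + 4*g) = g*(g - 2)*(g + 4)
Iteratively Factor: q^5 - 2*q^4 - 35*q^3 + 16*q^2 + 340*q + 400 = (q - 5)*(q^4 + 3*q^3 - 20*q^2 - 84*q - 80) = (q - 5)*(q + 2)*(q^3 + q^2 - 22*q - 40) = (q - 5)*(q + 2)*(q + 4)*(q^2 - 3*q - 10) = (q - 5)^2*(q + 2)*(q + 4)*(q + 2)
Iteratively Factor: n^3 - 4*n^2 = (n)*(n^2 - 4*n) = n^2*(n - 4)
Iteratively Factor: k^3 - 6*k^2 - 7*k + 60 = (k - 5)*(k^2 - k - 12) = (k - 5)*(k - 4)*(k + 3)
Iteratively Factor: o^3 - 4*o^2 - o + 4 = (o - 1)*(o^2 - 3*o - 4) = (o - 1)*(o + 1)*(o - 4)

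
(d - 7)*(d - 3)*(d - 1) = d^3 - 11*d^2 + 31*d - 21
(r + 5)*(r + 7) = r^2 + 12*r + 35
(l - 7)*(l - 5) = l^2 - 12*l + 35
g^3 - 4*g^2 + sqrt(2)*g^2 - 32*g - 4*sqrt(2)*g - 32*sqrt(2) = (g - 8)*(g + 4)*(g + sqrt(2))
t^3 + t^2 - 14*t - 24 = (t - 4)*(t + 2)*(t + 3)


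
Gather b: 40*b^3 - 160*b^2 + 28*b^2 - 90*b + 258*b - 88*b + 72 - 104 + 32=40*b^3 - 132*b^2 + 80*b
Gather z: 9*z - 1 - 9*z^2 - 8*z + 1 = -9*z^2 + z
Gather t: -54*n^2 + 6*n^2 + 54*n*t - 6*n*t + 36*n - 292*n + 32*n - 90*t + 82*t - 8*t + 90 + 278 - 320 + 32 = -48*n^2 - 224*n + t*(48*n - 16) + 80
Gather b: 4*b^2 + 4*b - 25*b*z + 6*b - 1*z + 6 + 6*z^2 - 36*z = 4*b^2 + b*(10 - 25*z) + 6*z^2 - 37*z + 6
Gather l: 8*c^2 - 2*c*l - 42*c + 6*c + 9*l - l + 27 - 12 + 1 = 8*c^2 - 36*c + l*(8 - 2*c) + 16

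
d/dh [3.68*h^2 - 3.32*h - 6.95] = 7.36*h - 3.32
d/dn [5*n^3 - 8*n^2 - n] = 15*n^2 - 16*n - 1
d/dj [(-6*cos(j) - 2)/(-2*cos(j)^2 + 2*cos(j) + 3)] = 2*(6*cos(j)^2 + 4*cos(j) + 7)*sin(j)/(2*cos(j) - cos(2*j) + 2)^2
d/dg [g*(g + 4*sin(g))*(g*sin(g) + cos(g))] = g^3*cos(g) + 2*g^2*sin(g) + 4*g^2*sin(2*g) + 2*g*cos(g) + 4*g + 2*sin(2*g)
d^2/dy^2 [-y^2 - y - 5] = -2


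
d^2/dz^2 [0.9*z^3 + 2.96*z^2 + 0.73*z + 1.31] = 5.4*z + 5.92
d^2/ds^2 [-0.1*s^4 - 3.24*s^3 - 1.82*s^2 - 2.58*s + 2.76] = -1.2*s^2 - 19.44*s - 3.64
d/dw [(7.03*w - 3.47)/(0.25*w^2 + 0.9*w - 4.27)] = (-1.7575*w^2 + 1.735*w - 26.8951)/(0.0625*w^4 + 0.45*w^3 - 1.325*w^2 - 7.686*w + 18.2329)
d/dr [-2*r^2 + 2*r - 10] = 2 - 4*r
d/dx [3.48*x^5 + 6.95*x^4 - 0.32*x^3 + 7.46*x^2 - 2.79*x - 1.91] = 17.4*x^4 + 27.8*x^3 - 0.96*x^2 + 14.92*x - 2.79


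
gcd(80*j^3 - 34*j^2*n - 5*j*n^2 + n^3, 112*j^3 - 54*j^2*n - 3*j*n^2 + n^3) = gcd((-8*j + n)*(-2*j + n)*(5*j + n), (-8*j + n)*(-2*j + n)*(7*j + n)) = 16*j^2 - 10*j*n + n^2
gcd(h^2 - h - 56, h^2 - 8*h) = h - 8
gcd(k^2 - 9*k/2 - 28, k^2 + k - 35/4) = k + 7/2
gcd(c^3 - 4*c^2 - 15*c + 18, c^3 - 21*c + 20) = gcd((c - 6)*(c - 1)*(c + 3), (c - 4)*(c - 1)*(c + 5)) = c - 1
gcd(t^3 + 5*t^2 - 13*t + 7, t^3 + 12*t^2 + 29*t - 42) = t^2 + 6*t - 7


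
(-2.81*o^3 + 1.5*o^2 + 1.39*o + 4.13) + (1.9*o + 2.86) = -2.81*o^3 + 1.5*o^2 + 3.29*o + 6.99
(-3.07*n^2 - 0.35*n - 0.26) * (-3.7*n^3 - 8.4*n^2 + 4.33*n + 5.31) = 11.359*n^5 + 27.083*n^4 - 9.3911*n^3 - 15.6332*n^2 - 2.9843*n - 1.3806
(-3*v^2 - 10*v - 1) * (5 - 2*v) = 6*v^3 + 5*v^2 - 48*v - 5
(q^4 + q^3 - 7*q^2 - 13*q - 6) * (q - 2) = q^5 - q^4 - 9*q^3 + q^2 + 20*q + 12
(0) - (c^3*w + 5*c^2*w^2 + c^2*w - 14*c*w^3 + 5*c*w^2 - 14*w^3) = -c^3*w - 5*c^2*w^2 - c^2*w + 14*c*w^3 - 5*c*w^2 + 14*w^3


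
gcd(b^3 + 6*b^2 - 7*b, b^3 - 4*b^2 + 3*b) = b^2 - b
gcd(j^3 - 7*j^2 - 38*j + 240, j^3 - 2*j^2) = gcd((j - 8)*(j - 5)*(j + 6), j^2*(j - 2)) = 1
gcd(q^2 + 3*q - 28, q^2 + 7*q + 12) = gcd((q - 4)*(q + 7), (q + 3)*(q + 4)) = 1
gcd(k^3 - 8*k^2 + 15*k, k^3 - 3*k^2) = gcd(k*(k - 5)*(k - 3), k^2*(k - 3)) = k^2 - 3*k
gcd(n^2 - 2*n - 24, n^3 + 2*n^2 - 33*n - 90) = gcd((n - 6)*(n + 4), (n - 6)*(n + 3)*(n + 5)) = n - 6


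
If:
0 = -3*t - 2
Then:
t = -2/3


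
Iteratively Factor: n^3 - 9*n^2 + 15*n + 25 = (n - 5)*(n^2 - 4*n - 5) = (n - 5)^2*(n + 1)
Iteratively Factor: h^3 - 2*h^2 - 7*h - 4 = (h - 4)*(h^2 + 2*h + 1) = (h - 4)*(h + 1)*(h + 1)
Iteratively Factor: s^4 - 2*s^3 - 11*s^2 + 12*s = (s + 3)*(s^3 - 5*s^2 + 4*s) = (s - 1)*(s + 3)*(s^2 - 4*s) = (s - 4)*(s - 1)*(s + 3)*(s)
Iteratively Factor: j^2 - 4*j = (j)*(j - 4)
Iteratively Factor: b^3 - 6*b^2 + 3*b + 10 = (b - 2)*(b^2 - 4*b - 5) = (b - 2)*(b + 1)*(b - 5)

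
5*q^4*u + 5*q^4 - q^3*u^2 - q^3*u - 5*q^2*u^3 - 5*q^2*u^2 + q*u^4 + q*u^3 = (-5*q + u)*(-q + u)*(q + u)*(q*u + q)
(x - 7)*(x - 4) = x^2 - 11*x + 28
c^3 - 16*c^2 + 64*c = c*(c - 8)^2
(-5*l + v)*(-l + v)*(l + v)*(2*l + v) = 10*l^4 + 3*l^3*v - 11*l^2*v^2 - 3*l*v^3 + v^4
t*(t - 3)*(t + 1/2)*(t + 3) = t^4 + t^3/2 - 9*t^2 - 9*t/2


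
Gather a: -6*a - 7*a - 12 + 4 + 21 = 13 - 13*a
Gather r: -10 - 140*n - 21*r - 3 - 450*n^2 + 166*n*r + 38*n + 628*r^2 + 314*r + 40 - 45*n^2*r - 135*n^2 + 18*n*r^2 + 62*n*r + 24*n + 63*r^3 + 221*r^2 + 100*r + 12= -585*n^2 - 78*n + 63*r^3 + r^2*(18*n + 849) + r*(-45*n^2 + 228*n + 393) + 39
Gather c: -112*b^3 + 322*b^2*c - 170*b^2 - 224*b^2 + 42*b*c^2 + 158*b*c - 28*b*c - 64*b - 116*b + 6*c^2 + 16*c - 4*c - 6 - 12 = -112*b^3 - 394*b^2 - 180*b + c^2*(42*b + 6) + c*(322*b^2 + 130*b + 12) - 18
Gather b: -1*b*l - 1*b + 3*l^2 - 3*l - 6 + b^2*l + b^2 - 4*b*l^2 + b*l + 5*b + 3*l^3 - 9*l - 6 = b^2*(l + 1) + b*(4 - 4*l^2) + 3*l^3 + 3*l^2 - 12*l - 12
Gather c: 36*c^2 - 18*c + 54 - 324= 36*c^2 - 18*c - 270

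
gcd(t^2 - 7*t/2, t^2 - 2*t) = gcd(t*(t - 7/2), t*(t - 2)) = t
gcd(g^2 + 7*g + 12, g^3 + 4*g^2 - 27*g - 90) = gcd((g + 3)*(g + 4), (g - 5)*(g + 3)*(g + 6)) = g + 3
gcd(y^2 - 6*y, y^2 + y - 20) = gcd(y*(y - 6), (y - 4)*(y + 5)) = 1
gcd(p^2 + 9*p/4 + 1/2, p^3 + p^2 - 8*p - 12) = p + 2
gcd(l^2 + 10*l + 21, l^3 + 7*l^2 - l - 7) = l + 7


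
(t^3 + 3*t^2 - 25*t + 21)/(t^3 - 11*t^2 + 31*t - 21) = (t + 7)/(t - 7)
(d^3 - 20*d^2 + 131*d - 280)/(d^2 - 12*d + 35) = d - 8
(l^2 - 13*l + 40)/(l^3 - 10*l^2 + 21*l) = (l^2 - 13*l + 40)/(l*(l^2 - 10*l + 21))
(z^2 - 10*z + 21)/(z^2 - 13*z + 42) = (z - 3)/(z - 6)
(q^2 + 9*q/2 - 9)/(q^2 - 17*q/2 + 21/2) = (q + 6)/(q - 7)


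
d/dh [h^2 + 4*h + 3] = 2*h + 4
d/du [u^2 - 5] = 2*u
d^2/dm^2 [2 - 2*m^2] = -4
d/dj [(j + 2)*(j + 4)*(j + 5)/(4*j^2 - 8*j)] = (j^4/4 - j^3 - 15*j^2 - 20*j + 20)/(j^2*(j^2 - 4*j + 4))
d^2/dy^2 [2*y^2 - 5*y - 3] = 4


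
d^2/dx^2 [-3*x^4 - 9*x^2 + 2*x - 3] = -36*x^2 - 18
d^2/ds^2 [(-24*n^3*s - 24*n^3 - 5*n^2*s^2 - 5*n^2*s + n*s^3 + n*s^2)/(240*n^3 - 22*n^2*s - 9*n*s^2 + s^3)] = 2*n*(810*n^4 + 270*n^3*s + 63*n^3 + 90*n^2*s^2 + 81*n^2*s + 4*n*s^3 + 9*n*s^2 + s^3)/(-27000*n^6 - 2700*n^5*s + 2610*n^4*s^2 + 179*n^3*s^3 - 87*n^2*s^4 - 3*n*s^5 + s^6)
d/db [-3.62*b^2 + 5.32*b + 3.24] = 5.32 - 7.24*b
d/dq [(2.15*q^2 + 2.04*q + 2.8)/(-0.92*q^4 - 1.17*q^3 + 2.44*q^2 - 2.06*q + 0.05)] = (3.956*q^5 + 8.1459*q^4 + 15.0776*q^3 + 0.421399999999999*q^2 - 13.449*q + 5.87)/(0.8464*q^8 + 2.1528*q^7 - 3.1207*q^6 - 1.9192*q^5 + 10.682*q^4 - 10.1698*q^3 + 4.4876*q^2 - 0.206*q + 0.0025)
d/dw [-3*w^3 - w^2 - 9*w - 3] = -9*w^2 - 2*w - 9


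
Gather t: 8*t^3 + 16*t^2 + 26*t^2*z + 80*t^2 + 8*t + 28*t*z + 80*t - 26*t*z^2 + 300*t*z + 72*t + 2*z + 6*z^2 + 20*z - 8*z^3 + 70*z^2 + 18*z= 8*t^3 + t^2*(26*z + 96) + t*(-26*z^2 + 328*z + 160) - 8*z^3 + 76*z^2 + 40*z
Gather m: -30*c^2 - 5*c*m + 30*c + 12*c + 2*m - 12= -30*c^2 + 42*c + m*(2 - 5*c) - 12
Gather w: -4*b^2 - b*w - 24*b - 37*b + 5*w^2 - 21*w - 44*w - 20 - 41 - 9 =-4*b^2 - 61*b + 5*w^2 + w*(-b - 65) - 70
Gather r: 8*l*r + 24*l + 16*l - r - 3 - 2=40*l + r*(8*l - 1) - 5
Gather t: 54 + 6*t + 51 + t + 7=7*t + 112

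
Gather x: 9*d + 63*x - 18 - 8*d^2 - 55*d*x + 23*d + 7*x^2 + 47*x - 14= -8*d^2 + 32*d + 7*x^2 + x*(110 - 55*d) - 32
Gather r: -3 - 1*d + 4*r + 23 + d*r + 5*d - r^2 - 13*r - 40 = 4*d - r^2 + r*(d - 9) - 20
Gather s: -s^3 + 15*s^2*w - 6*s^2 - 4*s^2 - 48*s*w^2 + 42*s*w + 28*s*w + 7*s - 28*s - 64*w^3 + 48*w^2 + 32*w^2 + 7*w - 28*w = -s^3 + s^2*(15*w - 10) + s*(-48*w^2 + 70*w - 21) - 64*w^3 + 80*w^2 - 21*w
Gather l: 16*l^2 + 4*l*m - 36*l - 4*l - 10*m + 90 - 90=16*l^2 + l*(4*m - 40) - 10*m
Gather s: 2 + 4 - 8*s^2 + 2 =8 - 8*s^2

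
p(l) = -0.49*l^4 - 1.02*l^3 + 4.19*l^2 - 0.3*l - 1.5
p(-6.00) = -263.58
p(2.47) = -10.29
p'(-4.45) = 74.53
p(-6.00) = -263.58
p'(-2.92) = -2.06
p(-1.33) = 7.18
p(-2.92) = 24.87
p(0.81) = 0.25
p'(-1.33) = -12.25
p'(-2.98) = -0.58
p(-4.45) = -19.46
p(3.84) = -105.17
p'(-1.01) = -9.87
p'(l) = -1.96*l^3 - 3.06*l^2 + 8.38*l - 0.3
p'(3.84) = -124.22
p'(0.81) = 3.44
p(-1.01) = 3.62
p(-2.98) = 24.95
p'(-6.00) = 262.62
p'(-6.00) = 262.62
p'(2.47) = -27.81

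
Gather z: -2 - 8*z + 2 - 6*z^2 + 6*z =-6*z^2 - 2*z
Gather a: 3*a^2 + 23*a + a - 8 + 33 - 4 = 3*a^2 + 24*a + 21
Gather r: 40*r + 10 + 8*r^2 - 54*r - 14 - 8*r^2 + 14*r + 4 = 0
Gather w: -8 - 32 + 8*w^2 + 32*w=8*w^2 + 32*w - 40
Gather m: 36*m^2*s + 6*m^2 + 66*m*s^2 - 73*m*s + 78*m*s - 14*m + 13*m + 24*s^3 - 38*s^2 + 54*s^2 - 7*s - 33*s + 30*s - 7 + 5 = m^2*(36*s + 6) + m*(66*s^2 + 5*s - 1) + 24*s^3 + 16*s^2 - 10*s - 2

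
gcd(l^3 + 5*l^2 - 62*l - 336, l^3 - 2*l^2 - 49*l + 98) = l + 7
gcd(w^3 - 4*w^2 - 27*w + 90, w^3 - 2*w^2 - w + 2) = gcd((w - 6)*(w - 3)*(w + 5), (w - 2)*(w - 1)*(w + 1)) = 1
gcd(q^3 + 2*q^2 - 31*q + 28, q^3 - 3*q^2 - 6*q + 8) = q^2 - 5*q + 4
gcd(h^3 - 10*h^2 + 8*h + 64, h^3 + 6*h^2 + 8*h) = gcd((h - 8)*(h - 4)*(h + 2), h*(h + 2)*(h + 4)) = h + 2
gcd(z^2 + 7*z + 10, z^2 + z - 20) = z + 5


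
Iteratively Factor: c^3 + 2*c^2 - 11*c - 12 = (c - 3)*(c^2 + 5*c + 4) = (c - 3)*(c + 4)*(c + 1)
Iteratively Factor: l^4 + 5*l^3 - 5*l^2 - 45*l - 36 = (l + 3)*(l^3 + 2*l^2 - 11*l - 12) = (l + 1)*(l + 3)*(l^2 + l - 12) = (l + 1)*(l + 3)*(l + 4)*(l - 3)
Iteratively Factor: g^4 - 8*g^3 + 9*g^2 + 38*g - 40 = (g + 2)*(g^3 - 10*g^2 + 29*g - 20) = (g - 5)*(g + 2)*(g^2 - 5*g + 4) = (g - 5)*(g - 1)*(g + 2)*(g - 4)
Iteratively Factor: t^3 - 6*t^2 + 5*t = (t)*(t^2 - 6*t + 5) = t*(t - 1)*(t - 5)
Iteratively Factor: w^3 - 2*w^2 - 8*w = (w + 2)*(w^2 - 4*w) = (w - 4)*(w + 2)*(w)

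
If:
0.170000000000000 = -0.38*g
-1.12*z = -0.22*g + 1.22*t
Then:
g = -0.45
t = -0.918032786885246*z - 0.0806729939603106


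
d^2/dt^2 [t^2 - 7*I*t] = 2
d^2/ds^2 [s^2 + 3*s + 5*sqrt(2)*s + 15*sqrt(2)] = 2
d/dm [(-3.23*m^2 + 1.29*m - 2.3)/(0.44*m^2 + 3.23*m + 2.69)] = (-11.0005*m^2 - 15.3534*m + 10.8991)/(0.1936*m^4 + 2.8424*m^3 + 12.8001*m^2 + 17.3774*m + 7.2361)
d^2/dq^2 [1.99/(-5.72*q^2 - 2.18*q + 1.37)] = (130.219232*q^2 + 49.629008*q - 1.99*(11.44*q + 2.18)*(22.88*q + 4.36) - 31.188872)/(5.72*q^2 + 2.18*q - 1.37)^3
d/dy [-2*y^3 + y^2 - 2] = 2*y*(1 - 3*y)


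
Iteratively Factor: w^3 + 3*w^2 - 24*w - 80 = (w + 4)*(w^2 - w - 20) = (w - 5)*(w + 4)*(w + 4)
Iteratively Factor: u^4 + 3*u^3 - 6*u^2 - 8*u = (u + 4)*(u^3 - u^2 - 2*u) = (u + 1)*(u + 4)*(u^2 - 2*u) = (u - 2)*(u + 1)*(u + 4)*(u)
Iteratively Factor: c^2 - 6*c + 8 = (c - 4)*(c - 2)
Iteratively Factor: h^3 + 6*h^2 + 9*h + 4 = (h + 1)*(h^2 + 5*h + 4) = (h + 1)*(h + 4)*(h + 1)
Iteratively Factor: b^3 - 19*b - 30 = (b - 5)*(b^2 + 5*b + 6) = (b - 5)*(b + 3)*(b + 2)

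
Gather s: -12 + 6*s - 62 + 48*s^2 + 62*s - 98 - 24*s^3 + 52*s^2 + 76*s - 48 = -24*s^3 + 100*s^2 + 144*s - 220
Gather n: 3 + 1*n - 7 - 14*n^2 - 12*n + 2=-14*n^2 - 11*n - 2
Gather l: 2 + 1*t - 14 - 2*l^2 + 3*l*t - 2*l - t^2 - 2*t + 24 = -2*l^2 + l*(3*t - 2) - t^2 - t + 12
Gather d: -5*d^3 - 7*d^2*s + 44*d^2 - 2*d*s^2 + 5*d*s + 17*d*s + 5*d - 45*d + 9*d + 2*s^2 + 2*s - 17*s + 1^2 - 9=-5*d^3 + d^2*(44 - 7*s) + d*(-2*s^2 + 22*s - 31) + 2*s^2 - 15*s - 8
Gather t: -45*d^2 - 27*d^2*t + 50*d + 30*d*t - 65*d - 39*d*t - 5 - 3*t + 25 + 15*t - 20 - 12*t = -45*d^2 - 15*d + t*(-27*d^2 - 9*d)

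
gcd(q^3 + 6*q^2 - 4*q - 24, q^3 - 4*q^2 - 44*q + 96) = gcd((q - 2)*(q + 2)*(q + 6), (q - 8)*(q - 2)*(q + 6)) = q^2 + 4*q - 12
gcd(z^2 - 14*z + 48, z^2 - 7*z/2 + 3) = 1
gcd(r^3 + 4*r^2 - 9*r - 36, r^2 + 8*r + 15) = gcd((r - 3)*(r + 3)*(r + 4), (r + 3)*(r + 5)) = r + 3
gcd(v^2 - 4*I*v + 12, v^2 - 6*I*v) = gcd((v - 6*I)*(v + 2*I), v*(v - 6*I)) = v - 6*I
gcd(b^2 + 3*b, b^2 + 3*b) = b^2 + 3*b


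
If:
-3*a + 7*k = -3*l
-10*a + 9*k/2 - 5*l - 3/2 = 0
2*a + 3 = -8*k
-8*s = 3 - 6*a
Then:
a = -363/914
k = -126/457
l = 225/914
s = -615/914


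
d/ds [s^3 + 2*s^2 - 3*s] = 3*s^2 + 4*s - 3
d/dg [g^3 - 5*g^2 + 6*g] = 3*g^2 - 10*g + 6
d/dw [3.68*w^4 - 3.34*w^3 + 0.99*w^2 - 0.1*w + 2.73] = 14.72*w^3 - 10.02*w^2 + 1.98*w - 0.1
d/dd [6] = 0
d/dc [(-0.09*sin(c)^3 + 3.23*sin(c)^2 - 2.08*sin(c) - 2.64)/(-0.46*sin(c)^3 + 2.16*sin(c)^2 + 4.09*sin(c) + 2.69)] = (1.38777878078145e-17*sin(c)^5 + 1.2914*sin(c)^4 - 2.6498*sin(c)^3 + 13.334*sin(c)^2 + 28.7822*sin(c) + 5.2024)*cos(c)/(0.2116*sin(c)^6 - 1.9872*sin(c)^5 + 0.9028*sin(c)^4 + 15.194*sin(c)^3 + 28.3489*sin(c)^2 + 22.0042*sin(c) + 7.2361)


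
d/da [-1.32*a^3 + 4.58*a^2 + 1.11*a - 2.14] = -3.96*a^2 + 9.16*a + 1.11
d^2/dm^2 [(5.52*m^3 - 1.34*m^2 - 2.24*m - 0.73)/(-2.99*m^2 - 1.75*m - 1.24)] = (1.13686837721616e-13*m^5 + 2.8421709430404e-14*m^4 + 33.150452*m^3 - 62.521866*m^2 - 77.837106*m - 6.542678)/(26.730899*m^6 + 46.935525*m^5 + 60.727797*m^4 + 44.289175*m^3 + 25.184772*m^2 + 8.0724*m + 1.906624)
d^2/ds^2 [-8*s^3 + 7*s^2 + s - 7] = 14 - 48*s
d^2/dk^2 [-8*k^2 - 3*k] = -16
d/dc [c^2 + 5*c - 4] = 2*c + 5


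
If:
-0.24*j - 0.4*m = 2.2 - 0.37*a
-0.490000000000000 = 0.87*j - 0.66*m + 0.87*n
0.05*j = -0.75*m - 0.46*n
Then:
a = 5.63684034143553 - 1.4672422970016*n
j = -1.39474835886214*n - 0.536105032822757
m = 0.0357403355215171 - 0.52035010940919*n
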